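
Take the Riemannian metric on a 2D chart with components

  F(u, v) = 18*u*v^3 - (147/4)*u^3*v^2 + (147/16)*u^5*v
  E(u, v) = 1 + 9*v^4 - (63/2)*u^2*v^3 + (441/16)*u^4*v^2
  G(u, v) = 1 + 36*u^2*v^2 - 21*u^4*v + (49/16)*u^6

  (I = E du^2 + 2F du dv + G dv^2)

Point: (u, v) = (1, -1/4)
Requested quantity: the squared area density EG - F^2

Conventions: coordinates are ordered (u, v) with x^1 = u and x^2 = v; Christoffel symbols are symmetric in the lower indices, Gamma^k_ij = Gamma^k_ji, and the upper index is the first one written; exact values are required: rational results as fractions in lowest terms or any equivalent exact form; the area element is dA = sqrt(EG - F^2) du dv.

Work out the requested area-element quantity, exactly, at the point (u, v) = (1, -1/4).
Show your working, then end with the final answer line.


E = 13/4, F = -39/8, G = 185/16; EG - F^2 = 221/16

Answer: EG - F^2 = 221/16


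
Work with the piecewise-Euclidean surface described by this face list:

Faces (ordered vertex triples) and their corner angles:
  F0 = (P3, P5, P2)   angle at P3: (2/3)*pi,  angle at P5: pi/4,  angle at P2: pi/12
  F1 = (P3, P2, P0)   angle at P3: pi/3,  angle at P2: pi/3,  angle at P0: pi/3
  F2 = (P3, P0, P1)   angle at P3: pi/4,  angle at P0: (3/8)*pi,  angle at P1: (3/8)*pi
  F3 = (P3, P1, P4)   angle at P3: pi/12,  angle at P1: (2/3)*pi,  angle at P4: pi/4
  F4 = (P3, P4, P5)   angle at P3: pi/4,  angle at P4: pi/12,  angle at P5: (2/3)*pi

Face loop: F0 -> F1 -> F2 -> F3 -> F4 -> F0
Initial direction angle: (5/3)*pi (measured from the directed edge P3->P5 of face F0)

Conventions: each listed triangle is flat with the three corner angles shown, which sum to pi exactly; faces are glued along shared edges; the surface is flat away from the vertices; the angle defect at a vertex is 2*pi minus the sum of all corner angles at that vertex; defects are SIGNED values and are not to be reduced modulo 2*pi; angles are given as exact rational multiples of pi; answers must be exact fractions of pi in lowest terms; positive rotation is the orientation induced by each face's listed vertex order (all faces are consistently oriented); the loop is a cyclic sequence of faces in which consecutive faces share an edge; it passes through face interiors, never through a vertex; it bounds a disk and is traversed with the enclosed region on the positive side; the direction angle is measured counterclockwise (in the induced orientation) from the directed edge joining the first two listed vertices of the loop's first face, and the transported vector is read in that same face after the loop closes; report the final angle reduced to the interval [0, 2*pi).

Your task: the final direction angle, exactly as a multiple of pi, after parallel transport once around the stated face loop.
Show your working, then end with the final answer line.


enclosed vertex P3: corner angles sum to (19/12)*pi, defect = 2*pi - (19/12)*pi = (5/12)*pi
by Gauss-Bonnet the loop rotates the vector by the enclosed defect sum (positive orientation, mod 2*pi)
final angle = (5/3)*pi + (5/12)*pi = pi/12 (mod 2*pi)

Answer: final direction angle = pi/12


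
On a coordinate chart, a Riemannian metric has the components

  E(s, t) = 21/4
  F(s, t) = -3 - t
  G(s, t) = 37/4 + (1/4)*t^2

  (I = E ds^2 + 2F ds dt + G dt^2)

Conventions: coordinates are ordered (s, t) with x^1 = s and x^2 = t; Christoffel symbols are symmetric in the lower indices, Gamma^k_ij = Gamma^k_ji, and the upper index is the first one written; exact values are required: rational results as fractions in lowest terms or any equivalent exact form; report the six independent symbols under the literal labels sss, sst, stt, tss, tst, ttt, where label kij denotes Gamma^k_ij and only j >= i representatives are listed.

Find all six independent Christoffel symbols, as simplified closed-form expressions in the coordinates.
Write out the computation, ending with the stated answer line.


E = 21/4; F = -3 - t; G = 37/4 + (1/4)*t^2
Gamma^k_ij = (1/2) g^{kl} (d_i g_jl + d_j g_il - d_l g_ij), with g^inv = (1/(EG-F^2)) [[G, -F], [-F, E]]
first partials: E_s = 0, E_t = 0, F_s = 0, F_t = -1, G_s = 0, G_t = (1/2)*t
D = EG - F^2 = 633/16 - 6*t + (5/16)*t^2
expanded: Gamma^s_ss = (G E_s - 2F F_s + F E_t)/(2D), Gamma^s_st = (G E_t - F G_s)/(2D), Gamma^s_tt = (2G F_t - G G_s - F G_t)/(2D), Gamma^t_ss = (2E F_s - E E_t - F E_s)/(2D), Gamma^t_st = (E G_s - F E_t)/(2D), Gamma^t_tt = (E G_t - 2F F_t + F G_s)/(2D); substitute and cancel common factors

Answer: Gamma_sss = 0, Gamma_sst = 0, Gamma_stt = (12*t - 148)/(5*t^2 - 96*t + 633), Gamma_tss = 0, Gamma_tst = 0, Gamma_ttt = (5*t - 48)/(5*t^2 - 96*t + 633)


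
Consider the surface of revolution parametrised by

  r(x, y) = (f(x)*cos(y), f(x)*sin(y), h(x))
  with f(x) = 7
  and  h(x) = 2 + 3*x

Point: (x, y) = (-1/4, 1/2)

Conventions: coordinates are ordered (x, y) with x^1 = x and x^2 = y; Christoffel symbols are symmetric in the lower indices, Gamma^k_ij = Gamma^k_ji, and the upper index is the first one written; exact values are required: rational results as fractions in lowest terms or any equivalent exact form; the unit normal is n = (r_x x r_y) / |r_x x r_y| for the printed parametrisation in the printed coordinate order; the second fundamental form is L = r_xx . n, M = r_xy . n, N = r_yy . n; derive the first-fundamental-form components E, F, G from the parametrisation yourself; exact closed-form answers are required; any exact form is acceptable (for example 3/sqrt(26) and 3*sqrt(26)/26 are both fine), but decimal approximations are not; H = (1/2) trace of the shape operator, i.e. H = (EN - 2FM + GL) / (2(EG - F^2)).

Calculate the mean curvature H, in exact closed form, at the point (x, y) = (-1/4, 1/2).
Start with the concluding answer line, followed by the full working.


Answer: H = 1/14

f = 7, f' = 0, f'' = 0, h' = 3, h'' = 0
E = 9, F = 0, G = 49; answer radicand W^2 = 9
unnormalised second-form numerators: l = 0, m = 0, n = 21; L = l/sqrt(9), and similarly M = m/sqrt(W^2), N = n/sqrt(W^2)
H = (E*n - 2*F*m + G*l) / (2*(EG - F^2)*sqrt(W^2)); E*n - 2*F*m + G*l = 189, EG - F^2 = 441, so H = (3/14)/sqrt(9)


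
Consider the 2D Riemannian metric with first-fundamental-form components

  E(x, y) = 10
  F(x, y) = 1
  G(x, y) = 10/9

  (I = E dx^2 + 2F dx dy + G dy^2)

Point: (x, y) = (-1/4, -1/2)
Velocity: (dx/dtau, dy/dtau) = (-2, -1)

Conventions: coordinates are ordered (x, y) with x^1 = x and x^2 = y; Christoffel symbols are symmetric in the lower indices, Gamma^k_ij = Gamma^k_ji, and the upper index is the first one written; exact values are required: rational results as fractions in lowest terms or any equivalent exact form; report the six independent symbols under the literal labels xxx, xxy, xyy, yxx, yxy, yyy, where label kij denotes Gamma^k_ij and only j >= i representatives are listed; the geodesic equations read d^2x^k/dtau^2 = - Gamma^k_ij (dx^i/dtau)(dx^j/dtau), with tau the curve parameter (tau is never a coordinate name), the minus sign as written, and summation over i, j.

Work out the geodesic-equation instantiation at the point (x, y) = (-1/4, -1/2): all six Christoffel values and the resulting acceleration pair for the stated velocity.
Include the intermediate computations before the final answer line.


E = 10, F = 1, G = 10/9 at the point
E_x = 0, E_y = 0, F_x = 0, F_y = 0, G_x = 0, G_y = 0
EG - F^2 = 91/9;  g^inv = (9/91) * [[10/9, -1], [-1, 10]]
first-kind symbols [ij,l] = (1/2)(d_i g_jl + d_j g_il - d_l g_ij): [xx,x] = E_x/2 = 0, [xx,y] = F_x - E_y/2 = 0, [xy,x] = E_y/2 = 0, [xy,y] = G_x/2 = 0, [yy,x] = F_y - G_x/2 = 0, [yy,y] = G_y/2 = 0
Gamma^x_ij = (G*[ij,x] - F*[ij,y])/(EG - F^2), Gamma^y_ij = (E*[ij,y] - F*[ij,x])/(EG - F^2)
Gamma_xxx = 0, Gamma_xxy = 0, Gamma_xyy = 0, Gamma_yxx = 0, Gamma_yxy = 0, Gamma_yyy = 0
d^2x/dtau^2 = -(Gamma_xxx*(-2)^2 + 2*Gamma_xxy*(-2)*(-1) + Gamma_xyy*(-1)^2) = 0
d^2y/dtau^2 = -(Gamma_yxx*(-2)^2 + 2*Gamma_yxy*(-2)*(-1) + Gamma_yyy*(-1)^2) = 0

Answer: Gamma_xxx = 0, Gamma_xxy = 0, Gamma_xyy = 0, Gamma_yxx = 0, Gamma_yxy = 0, Gamma_yyy = 0; accelerations (d^2x/dtau^2, d^2y/dtau^2) = (0, 0)


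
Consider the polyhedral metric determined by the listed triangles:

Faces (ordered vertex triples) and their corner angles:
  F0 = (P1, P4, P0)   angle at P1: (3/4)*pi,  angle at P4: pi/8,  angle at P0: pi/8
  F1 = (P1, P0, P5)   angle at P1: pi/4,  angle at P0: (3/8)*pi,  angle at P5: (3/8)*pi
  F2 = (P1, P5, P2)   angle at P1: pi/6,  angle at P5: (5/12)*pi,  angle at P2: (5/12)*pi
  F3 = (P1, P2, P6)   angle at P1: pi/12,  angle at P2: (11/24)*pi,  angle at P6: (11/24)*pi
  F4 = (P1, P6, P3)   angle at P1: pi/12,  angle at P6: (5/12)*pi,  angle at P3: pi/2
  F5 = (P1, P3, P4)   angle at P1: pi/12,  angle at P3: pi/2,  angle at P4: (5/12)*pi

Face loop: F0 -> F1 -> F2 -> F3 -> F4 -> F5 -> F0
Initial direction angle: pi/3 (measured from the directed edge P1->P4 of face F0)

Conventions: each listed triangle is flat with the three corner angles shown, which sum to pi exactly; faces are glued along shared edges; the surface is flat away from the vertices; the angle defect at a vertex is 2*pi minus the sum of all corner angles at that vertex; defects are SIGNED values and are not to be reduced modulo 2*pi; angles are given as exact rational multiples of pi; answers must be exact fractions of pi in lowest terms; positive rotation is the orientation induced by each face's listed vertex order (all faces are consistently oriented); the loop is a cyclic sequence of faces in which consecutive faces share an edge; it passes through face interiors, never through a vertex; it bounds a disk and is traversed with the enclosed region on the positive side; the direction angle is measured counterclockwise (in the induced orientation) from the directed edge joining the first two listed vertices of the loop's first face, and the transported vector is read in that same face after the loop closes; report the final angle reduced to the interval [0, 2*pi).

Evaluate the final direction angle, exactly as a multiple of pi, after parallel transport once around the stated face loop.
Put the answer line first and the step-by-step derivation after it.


Answer: final direction angle = (11/12)*pi

enclosed vertex P1: corner angles sum to (17/12)*pi, defect = 2*pi - (17/12)*pi = (7/12)*pi
summing the enclosed defects onto the initial angle, mod 2*pi in the induced orientation:
final angle = pi/3 + (7/12)*pi = (11/12)*pi (mod 2*pi)


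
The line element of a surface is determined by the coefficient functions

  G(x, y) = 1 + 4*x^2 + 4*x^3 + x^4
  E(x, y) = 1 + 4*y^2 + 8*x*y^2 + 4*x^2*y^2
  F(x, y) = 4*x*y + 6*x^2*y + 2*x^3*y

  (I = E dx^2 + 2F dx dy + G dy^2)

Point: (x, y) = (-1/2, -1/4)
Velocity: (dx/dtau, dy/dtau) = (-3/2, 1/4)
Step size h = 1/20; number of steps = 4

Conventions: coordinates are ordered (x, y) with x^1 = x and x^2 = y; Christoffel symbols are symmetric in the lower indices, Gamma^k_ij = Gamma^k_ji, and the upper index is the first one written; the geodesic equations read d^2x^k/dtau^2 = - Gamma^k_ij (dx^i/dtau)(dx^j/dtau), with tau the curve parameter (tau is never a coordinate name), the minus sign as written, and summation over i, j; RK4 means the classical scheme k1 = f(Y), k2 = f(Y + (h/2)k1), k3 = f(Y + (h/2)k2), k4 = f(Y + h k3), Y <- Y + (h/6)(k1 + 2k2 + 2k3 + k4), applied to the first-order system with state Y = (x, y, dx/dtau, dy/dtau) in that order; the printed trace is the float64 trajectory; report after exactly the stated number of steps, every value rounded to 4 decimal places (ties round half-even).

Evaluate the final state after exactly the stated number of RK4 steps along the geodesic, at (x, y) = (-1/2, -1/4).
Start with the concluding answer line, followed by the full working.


Answer: x = -0.8036, y = -0.2151, dx/dtau = -1.5281, dy/dtau = 0.1095

f(Y) = (dx/dtau, dy/dtau, -Gamma^x_ij Y'^i Y'^j, -Gamma^y_ij Y'^i Y'^j) with the Gammas evaluated at the stage position; h = 0.050000; intermediate values shown to 6 dp
step 0: x = -0.5000, y = -0.2500, dx/dtau = -1.5000, dy/dtau = 0.2500
step 1:
  k1: at (x, y) = (-0.500000, -0.250000), (dx/dtau, dy/dtau) = (-1.500000, 0.250000); Gamma_xxx = 0.076923, Gamma_xxy = -0.153846, Gamma_xyy = 0.000000, Gamma_yxx = 0.230769, Gamma_yxy = -0.461538, Gamma_yyy = 0.000000; k1 = (-1.500000, 0.250000, -0.288462, -0.865385)
  k2: at (x, y) = (-0.537500, -0.243750), (dx/dtau, dy/dtau) = (-1.507212, 0.228365); Gamma_xxx = 0.065866, Gamma_xxy = -0.124977, Gamma_xyy = 0.000000, Gamma_yxx = 0.229641, Gamma_yxy = -0.435730, Gamma_yyy = 0.000000; k2 = (-1.507212, 0.228365, -0.235660, -0.821625)
  k3: at (x, y) = (-0.537680, -0.244291), (dx/dtau, dy/dtau) = (-1.505891, 0.229459); Gamma_xxx = 0.066115, Gamma_xxy = -0.125123, Gamma_xyy = 0.000000, Gamma_yxx = 0.230138, Gamma_yxy = -0.435535, Gamma_yyy = 0.000000; k3 = (-1.505891, 0.229459, -0.236400, -0.822876)
  k4: at (x, y) = (-0.575295, -0.238527), (dx/dtau, dy/dtau) = (-1.511820, 0.208856); Gamma_xxx = 0.056430, Gamma_xxy = -0.100475, Gamma_xyy = 0.000000, Gamma_yxx = 0.228280, Gamma_yxy = -0.406460, Gamma_yyy = 0.000000; k4 = (-1.511820, 0.208856, -0.192426, -0.778438)
  Y <- Y + (h/6)(k1 + 2k2 + 2k3 + k4): x = -0.5753, y = -0.2385, dx/dtau = -1.5119, dy/dtau = 0.2089
step 2:
  k1: at (x, y) = (-0.575317, -0.238546), (dx/dtau, dy/dtau) = (-1.511875, 0.208893); Gamma_xxx = 0.056434, Gamma_xxy = -0.100470, Gamma_xyy = 0.000000, Gamma_yxx = 0.228299, Gamma_yxy = -0.406440, Gamma_yyy = 0.000000; k1 = (-1.511875, 0.208893, -0.192457, -0.778561)
  k2: at (x, y) = (-0.613114, -0.233323), (dx/dtau, dy/dtau) = (-1.516686, 0.189429); Gamma_xxx = 0.047987, Gamma_xxy = -0.079570, Gamma_xyy = 0.000000, Gamma_yxx = 0.226014, Gamma_yxy = -0.374766, Gamma_yyy = 0.000000; k2 = (-1.516686, 0.189429, -0.156109, -0.735253)
  k3: at (x, y) = (-0.613234, -0.233810), (dx/dtau, dy/dtau) = (-1.515778, 0.190512); Gamma_xxx = 0.048165, Gamma_xxy = -0.079674, Gamma_xyy = 0.000000, Gamma_yxx = 0.226475, Gamma_yxy = -0.374632, Gamma_yyy = 0.000000; k3 = (-1.515778, 0.190512, -0.156679, -0.736713)
  k4: at (x, y) = (-0.651106, -0.229020), (dx/dtau, dy/dtau) = (-1.519709, 0.172057); Gamma_xxx = 0.040736, Gamma_xxy = -0.062058, Gamma_xyy = 0.000000, Gamma_yxx = 0.223877, Gamma_yxy = -0.341059, Gamma_yyy = 0.000000; k4 = (-1.519709, 0.172057, -0.126534, -0.695405)
  Y <- Y + (h/6)(k1 + 2k2 + 2k3 + k4): x = -0.6511, y = -0.2290, dx/dtau = -1.5197, dy/dtau = 0.1721
step 3:
  k1: at (x, y) = (-0.651121, -0.229039), (dx/dtau, dy/dtau) = (-1.519746, 0.172077); Gamma_xxx = 0.040740, Gamma_xxy = -0.062057, Gamma_xyy = 0.000000, Gamma_yxx = 0.223895, Gamma_yxy = -0.341044, Gamma_yyy = 0.000000; k1 = (-1.519746, 0.172077, -0.126552, -0.695490)
  k2: at (x, y) = (-0.689115, -0.224737), (dx/dtau, dy/dtau) = (-1.522910, 0.154690); Gamma_xxx = 0.034217, Gamma_xxy = -0.047333, Gamma_xyy = 0.000000, Gamma_yxx = 0.221203, Gamma_yxy = -0.305996, Gamma_yyy = 0.000000; k2 = (-1.522910, 0.154690, -0.101659, -0.657198)
  k3: at (x, y) = (-0.689194, -0.225172), (dx/dtau, dy/dtau) = (-1.522288, 0.155647); Gamma_xxx = 0.034338, Gamma_xxy = -0.047396, Gamma_xyy = 0.000000, Gamma_yxx = 0.221624, Gamma_yxy = -0.305909, Gamma_yyy = 0.000000; k3 = (-1.522288, 0.155647, -0.102033, -0.658547)
  k4: at (x, y) = (-0.727236, -0.221256), (dx/dtau, dy/dtau) = (-1.524848, 0.139150); Gamma_xxx = 0.028543, Gamma_xxy = -0.035187, Gamma_xyy = 0.000000, Gamma_yxx = 0.218879, Gamma_yxy = -0.269834, Gamma_yyy = 0.000000; k4 = (-1.524848, 0.139150, -0.081299, -0.623438)
  Y <- Y + (h/6)(k1 + 2k2 + 2k3 + k4): x = -0.7272, y = -0.2213, dx/dtau = -1.5249, dy/dtau = 0.1392
step 4:
  k1: at (x, y) = (-0.727246, -0.221273), (dx/dtau, dy/dtau) = (-1.524873, 0.139157); Gamma_xxx = 0.028546, Gamma_xxy = -0.035187, Gamma_xyy = 0.000000, Gamma_yxx = 0.218896, Gamma_yxy = -0.269824, Gamma_yyy = 0.000000; k1 = (-1.524873, 0.139157, -0.081309, -0.623496)
  k2: at (x, y) = (-0.765368, -0.217794), (dx/dtau, dy/dtau) = (-1.526906, 0.123570); Gamma_xxx = 0.023389, Gamma_xxy = -0.025197, Gamma_xyy = 0.000000, Gamma_yxx = 0.216252, Gamma_yxy = -0.232971, Gamma_yyy = 0.000000; k2 = (-1.526906, 0.123570, -0.064039, -0.592093)
  k3: at (x, y) = (-0.765419, -0.218184), (dx/dtau, dy/dtau) = (-1.526474, 0.124355); Gamma_xxx = 0.023467, Gamma_xxy = -0.025231, Gamma_xyy = 0.000000, Gamma_yxx = 0.216636, Gamma_yxy = -0.232917, Gamma_yyy = 0.000000; k3 = (-1.526474, 0.124355, -0.064260, -0.593214)
  k4: at (x, y) = (-0.803570, -0.215055), (dx/dtau, dy/dtau) = (-1.528086, 0.109496); Gamma_xxx = 0.018814, Gamma_xxy = -0.017185, Gamma_xyy = 0.000000, Gamma_yxx = 0.214095, Gamma_yxy = -0.195553, Gamma_yyy = 0.000000; k4 = (-1.528086, 0.109496, -0.049682, -0.565361)
  Y <- Y + (h/6)(k1 + 2k2 + 2k3 + k4): x = -0.8036, y = -0.2151, dx/dtau = -1.5281, dy/dtau = 0.1095


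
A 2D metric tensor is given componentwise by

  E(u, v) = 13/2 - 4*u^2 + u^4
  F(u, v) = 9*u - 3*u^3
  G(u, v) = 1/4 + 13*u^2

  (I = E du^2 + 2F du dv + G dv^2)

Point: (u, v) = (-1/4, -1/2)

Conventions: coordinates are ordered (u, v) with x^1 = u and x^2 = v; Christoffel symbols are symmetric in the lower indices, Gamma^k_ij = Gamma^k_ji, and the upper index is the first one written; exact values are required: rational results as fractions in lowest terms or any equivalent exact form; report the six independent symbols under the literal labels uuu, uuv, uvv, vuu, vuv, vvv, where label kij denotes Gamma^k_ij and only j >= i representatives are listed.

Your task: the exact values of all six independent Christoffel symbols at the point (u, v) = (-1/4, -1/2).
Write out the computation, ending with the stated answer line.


E = 1601/256, F = -141/64, G = 17/16 at the point
E_u = 31/16, E_v = 0, F_u = 135/16, F_v = 0, G_u = -13/2, G_v = 0
EG - F^2 = 917/512;  g^inv = (512/917) * [[17/16, 141/64], [141/64, 1601/256]]
first-kind symbols [ij,l] = (1/2)(d_i g_jl + d_j g_il - d_l g_ij): [uu,u] = E_u/2 = 31/32, [uu,v] = F_u - E_v/2 = 135/16, [uv,u] = E_v/2 = 0, [uv,v] = G_u/2 = -13/4, [vv,u] = F_v - G_u/2 = 13/4, [vv,v] = G_v/2 = 0
Gamma^u_ij = (G*[ij,u] - F*[ij,v])/(EG - F^2), Gamma^v_ij = (E*[ij,v] - F*[ij,u])/(EG - F^2)

Answer: Gamma_uuu = 20089/1834, Gamma_uuv = -3666/917, Gamma_uvv = 1768/917, Gamma_vuu = 224877/7336, Gamma_vuv = -20813/1834, Gamma_vvv = 3666/917


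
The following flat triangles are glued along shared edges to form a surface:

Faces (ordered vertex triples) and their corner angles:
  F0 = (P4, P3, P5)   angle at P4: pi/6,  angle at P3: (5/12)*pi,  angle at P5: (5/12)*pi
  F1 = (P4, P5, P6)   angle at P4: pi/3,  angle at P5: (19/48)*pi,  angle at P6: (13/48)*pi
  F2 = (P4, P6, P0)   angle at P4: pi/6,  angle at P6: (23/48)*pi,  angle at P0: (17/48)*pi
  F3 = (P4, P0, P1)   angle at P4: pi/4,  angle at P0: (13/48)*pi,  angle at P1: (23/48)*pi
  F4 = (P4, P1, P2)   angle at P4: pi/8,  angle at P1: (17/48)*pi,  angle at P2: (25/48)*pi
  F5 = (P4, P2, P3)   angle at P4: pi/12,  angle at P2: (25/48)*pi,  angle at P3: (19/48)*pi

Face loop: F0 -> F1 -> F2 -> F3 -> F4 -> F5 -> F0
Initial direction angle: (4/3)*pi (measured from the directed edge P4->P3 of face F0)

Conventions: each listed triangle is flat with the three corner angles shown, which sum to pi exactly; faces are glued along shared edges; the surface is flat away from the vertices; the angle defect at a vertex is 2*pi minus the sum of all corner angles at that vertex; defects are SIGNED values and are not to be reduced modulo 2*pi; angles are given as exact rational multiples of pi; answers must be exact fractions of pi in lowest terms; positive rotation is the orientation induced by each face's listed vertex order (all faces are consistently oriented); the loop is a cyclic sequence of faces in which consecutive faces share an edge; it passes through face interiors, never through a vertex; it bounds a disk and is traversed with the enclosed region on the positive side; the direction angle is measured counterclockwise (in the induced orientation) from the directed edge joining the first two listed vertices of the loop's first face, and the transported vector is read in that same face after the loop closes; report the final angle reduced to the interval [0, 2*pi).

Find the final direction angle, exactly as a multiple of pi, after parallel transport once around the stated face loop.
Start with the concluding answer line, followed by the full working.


Answer: final direction angle = (5/24)*pi

enclosed vertex P4: corner angles sum to (9/8)*pi, defect = 2*pi - (9/8)*pi = (7/8)*pi
by Gauss-Bonnet the loop rotates the vector by the enclosed defect sum (positive orientation, mod 2*pi)
final angle = (4/3)*pi + (7/8)*pi = (5/24)*pi (mod 2*pi)


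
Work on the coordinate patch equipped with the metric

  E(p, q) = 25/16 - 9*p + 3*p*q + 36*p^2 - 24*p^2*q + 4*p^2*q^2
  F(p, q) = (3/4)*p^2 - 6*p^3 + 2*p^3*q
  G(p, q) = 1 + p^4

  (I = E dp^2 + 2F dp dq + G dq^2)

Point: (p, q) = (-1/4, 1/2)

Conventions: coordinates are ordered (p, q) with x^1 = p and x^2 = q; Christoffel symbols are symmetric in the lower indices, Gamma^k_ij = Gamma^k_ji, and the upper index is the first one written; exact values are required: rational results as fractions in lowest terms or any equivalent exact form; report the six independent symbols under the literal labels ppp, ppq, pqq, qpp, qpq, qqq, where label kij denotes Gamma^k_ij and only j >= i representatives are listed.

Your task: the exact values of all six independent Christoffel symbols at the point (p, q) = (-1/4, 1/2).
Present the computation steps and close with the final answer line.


E = 5, F = 1/8, G = 257/256 at the point
E_p = -20, E_q = -2, F_p = -21/16, F_q = -1/32, G_p = -1/16, G_q = 0
EG - F^2 = 1281/256;  g^inv = (256/1281) * [[257/256, -1/8], [-1/8, 5]]
first-kind symbols [ij,l] = (1/2)(d_i g_jl + d_j g_il - d_l g_ij): [pp,p] = E_p/2 = -10, [pp,q] = F_p - E_q/2 = -5/16, [pq,p] = E_q/2 = -1, [pq,q] = G_p/2 = -1/32, [qq,p] = F_q - G_p/2 = 0, [qq,q] = G_q/2 = 0
Gamma^p_ij = (G*[ij,p] - F*[ij,q])/(EG - F^2), Gamma^q_ij = (E*[ij,q] - F*[ij,p])/(EG - F^2)

Answer: Gamma_ppp = -2560/1281, Gamma_ppq = -256/1281, Gamma_pqq = 0, Gamma_qpp = -80/1281, Gamma_qpq = -8/1281, Gamma_qqq = 0


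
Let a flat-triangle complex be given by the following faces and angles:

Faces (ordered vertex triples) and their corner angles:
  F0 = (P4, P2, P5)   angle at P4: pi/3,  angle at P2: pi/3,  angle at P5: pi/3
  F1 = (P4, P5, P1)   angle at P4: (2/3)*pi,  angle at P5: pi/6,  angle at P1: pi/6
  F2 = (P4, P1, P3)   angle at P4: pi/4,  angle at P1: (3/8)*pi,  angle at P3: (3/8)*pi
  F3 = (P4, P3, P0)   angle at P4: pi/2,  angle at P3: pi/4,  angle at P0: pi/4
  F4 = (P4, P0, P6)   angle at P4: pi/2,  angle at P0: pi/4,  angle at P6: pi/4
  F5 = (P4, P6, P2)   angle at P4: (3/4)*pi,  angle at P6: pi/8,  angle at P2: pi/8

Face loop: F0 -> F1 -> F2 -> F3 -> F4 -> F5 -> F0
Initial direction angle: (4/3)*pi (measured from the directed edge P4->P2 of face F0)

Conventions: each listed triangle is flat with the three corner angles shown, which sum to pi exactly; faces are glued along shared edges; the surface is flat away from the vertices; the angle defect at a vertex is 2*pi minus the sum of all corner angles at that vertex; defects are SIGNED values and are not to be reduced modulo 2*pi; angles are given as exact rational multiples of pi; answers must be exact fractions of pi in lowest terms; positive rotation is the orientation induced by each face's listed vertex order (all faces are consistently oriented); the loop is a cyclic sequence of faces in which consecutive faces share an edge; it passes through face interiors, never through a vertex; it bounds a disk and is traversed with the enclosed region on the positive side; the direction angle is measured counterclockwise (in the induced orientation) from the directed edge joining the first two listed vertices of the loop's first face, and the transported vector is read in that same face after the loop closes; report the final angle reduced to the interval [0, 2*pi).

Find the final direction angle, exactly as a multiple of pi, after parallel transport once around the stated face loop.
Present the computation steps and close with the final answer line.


enclosed vertex P4: corner angles sum to 3*pi, defect = 2*pi - 3*pi = -pi
the rotation equals the total enclosed defect, so the final angle is initial + defects (mod 2*pi)
final angle = (4/3)*pi - pi = pi/3 (mod 2*pi)

Answer: final direction angle = pi/3


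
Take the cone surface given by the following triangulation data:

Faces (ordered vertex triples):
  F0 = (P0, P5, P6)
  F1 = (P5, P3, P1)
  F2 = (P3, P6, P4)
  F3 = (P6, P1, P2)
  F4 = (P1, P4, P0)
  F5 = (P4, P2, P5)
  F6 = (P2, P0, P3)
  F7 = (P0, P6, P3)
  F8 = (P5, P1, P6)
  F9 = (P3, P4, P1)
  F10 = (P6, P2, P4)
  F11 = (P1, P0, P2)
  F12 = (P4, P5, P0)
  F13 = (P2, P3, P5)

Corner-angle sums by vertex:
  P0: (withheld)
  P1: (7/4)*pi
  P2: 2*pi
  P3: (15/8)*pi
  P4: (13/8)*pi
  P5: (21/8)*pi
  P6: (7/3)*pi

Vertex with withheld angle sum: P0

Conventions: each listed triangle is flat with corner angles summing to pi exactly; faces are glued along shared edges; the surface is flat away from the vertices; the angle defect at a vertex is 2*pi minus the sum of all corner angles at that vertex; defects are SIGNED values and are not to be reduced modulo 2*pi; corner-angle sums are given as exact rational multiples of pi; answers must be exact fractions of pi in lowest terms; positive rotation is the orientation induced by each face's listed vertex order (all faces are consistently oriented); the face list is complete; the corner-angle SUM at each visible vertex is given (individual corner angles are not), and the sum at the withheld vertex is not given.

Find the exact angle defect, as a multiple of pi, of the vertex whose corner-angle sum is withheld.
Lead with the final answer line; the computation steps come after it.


Answer: defect(P0) = (5/24)*pi

V = 7, E = 21, F = 14; chi = V - E + F = 0
Gauss-Bonnet: total defect = 2*pi*chi = 0; visible defects sum to (-5/24)*pi


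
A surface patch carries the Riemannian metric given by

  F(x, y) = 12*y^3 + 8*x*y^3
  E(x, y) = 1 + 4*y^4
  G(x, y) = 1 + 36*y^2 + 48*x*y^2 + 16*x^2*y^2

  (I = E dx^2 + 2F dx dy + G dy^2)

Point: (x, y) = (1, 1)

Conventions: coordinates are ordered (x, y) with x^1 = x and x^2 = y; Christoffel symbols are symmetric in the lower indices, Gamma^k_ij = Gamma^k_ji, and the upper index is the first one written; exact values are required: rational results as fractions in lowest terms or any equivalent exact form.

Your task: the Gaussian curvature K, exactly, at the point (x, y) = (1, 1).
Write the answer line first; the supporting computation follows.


Answer: K = -16/11025

E = 5, F = 20, G = 101, EG - F^2 = 105 at the point
E_x = 0, E_y = 16, F_x = 8, F_y = 60, G_x = 80, G_y = 200
E_yy = 48, F_xy = 24, G_xx = 32
K follows from Brioschi's formula, (det M1 - det M2)/(EG - F^2)^2.
M1 = [[-E_yy/2 + F_xy - G_xx/2, E_x/2, F_x - E_y/2], [F_y - G_x/2, E, F], [G_y/2, F, G]] = [[-16, 0, 0], [20, 5, 20], [100, 20, 101]]; det M1 = -1680
M2 = [[0, E_y/2, G_x/2], [E_y/2, E, F], [G_x/2, F, G]] = [[0, 8, 40], [8, 5, 20], [40, 20, 101]]; det M2 = -1664
det M1 - det M2 = -16; K = -16 / (105)^2 = -16/11025


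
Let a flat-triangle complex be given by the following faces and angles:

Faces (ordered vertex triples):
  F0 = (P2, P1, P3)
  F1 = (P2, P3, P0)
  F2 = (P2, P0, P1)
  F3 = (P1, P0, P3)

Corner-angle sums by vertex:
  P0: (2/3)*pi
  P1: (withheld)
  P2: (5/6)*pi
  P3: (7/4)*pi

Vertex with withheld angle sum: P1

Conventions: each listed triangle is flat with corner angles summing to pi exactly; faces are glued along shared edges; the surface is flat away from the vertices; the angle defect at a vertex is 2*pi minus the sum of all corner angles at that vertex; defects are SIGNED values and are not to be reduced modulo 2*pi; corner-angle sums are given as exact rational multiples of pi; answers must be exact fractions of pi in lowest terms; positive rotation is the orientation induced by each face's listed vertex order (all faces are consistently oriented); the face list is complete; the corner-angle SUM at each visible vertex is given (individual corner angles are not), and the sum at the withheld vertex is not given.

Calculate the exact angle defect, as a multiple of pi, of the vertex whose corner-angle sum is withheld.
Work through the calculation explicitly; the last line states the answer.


V = 4, E = 6, F = 4; chi = V - E + F = 2
Gauss-Bonnet: total defect = 2*pi*chi = 4*pi; visible defects sum to (11/4)*pi

Answer: defect(P1) = (5/4)*pi


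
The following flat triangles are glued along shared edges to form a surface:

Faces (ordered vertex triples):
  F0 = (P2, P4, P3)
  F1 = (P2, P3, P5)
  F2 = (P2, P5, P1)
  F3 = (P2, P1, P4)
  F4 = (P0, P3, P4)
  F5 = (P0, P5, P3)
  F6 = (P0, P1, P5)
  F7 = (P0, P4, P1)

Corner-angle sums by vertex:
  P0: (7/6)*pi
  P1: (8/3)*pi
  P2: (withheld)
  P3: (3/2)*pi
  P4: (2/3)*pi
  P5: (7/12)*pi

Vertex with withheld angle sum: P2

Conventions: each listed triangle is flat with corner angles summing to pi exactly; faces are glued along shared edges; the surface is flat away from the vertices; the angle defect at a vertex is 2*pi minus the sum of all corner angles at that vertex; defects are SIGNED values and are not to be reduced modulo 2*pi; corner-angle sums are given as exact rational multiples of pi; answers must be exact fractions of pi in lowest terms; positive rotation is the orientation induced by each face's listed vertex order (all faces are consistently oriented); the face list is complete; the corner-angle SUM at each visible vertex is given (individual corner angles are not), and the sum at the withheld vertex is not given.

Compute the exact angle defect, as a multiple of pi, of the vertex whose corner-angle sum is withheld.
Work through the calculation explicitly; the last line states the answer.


V = 6, E = 12, F = 8; chi = V - E + F = 2
Gauss-Bonnet: total defect = 2*pi*chi = 4*pi; visible defects sum to (41/12)*pi

Answer: defect(P2) = (7/12)*pi


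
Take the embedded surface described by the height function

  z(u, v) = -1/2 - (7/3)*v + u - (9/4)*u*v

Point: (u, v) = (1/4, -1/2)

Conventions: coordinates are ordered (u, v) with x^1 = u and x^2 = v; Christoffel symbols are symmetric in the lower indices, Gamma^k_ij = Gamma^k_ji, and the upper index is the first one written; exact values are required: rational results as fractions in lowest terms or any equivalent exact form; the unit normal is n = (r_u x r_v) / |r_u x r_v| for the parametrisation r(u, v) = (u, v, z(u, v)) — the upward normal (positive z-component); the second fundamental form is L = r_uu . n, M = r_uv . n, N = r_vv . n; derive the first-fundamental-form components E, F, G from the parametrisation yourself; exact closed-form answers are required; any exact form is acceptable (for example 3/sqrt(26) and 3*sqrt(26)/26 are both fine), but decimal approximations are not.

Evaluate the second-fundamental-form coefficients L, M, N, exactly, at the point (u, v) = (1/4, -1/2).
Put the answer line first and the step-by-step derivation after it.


Answer: L = 0, M = -108*sqrt(32029)/32029, N = 0

z_u = 17/8, z_v = -139/48, z_uu = 0, z_uv = -9/4, z_vv = 0
E = 353/64, F = -2363/384, G = 21625/2304; answer radicand W^2 = 32029/2304
unnormalised second-form numerators: l = 0, m = -9/4, n = 0; L = l/sqrt(32029/2304), and similarly M = m/sqrt(W^2), N = n/sqrt(W^2)


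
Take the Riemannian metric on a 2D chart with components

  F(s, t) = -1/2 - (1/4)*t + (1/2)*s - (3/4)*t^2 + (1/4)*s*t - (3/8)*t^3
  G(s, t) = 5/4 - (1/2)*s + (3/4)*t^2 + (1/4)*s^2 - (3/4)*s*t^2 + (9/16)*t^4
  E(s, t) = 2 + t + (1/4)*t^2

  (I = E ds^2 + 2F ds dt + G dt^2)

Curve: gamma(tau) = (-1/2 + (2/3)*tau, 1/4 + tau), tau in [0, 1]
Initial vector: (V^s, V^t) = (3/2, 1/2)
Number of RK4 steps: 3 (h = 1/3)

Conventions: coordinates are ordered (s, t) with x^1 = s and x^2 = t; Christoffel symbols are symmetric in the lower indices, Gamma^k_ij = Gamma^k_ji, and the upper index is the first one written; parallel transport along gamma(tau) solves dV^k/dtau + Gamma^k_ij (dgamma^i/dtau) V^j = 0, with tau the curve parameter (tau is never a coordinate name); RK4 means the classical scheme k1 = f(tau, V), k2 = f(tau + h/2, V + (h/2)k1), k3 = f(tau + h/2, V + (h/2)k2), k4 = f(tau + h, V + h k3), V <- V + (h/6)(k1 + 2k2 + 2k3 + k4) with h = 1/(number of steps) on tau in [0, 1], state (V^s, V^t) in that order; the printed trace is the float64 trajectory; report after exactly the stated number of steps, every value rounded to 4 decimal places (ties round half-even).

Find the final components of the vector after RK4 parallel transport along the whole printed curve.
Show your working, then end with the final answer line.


gamma'(tau) = (2/3, 1); f(tau, V)^k = -Gamma^k_ij(gamma(tau)) gamma'^i(tau) V^j; h = 1/3; intermediate values shown to 6 dp
curve data and Christoffel symbols at the stage parameters:
  tau = 0.000000: gamma = (-0.500000, 0.250000), gamma' = (0.666667, 1.000000); Gamma_sss = 0.000000, Gamma_sst = 0.193923, Gamma_stt = -0.145442, Gamma_tss = 0.000000, Gamma_tst = -0.137362, Gamma_ttt = 0.103022
  tau = 0.166667: gamma = (-0.388889, 0.416667), gamma' = (0.666667, 1.000000); Gamma_sss = 0.000000, Gamma_sst = 0.192402, Gamma_stt = -0.240503, Gamma_tss = 0.000000, Gamma_tst = -0.131309, Gamma_ttt = 0.164136
  tau = 0.333333: gamma = (-0.277778, 0.583333), gamma' = (0.666667, 1.000000); Gamma_sss = 0.000000, Gamma_sst = 0.186237, Gamma_stt = -0.325914, Gamma_tss = 0.000000, Gamma_tst = -0.128914, Gamma_ttt = 0.225599
  tau = 0.500000: gamma = (-0.166667, 0.750000), gamma' = (0.666667, 1.000000); Gamma_sss = 0.000000, Gamma_sst = 0.176234, Gamma_stt = -0.396526, Gamma_tss = 0.000000, Gamma_tst = -0.128838, Gamma_ttt = 0.289884
  tau = 0.666667: gamma = (-0.055556, 0.916667), gamma' = (0.666667, 1.000000); Gamma_sss = 0.000000, Gamma_sst = 0.163210, Gamma_stt = -0.448827, Gamma_tss = 0.000000, Gamma_tst = -0.129596, Gamma_ttt = 0.356390
  tau = 0.833333: gamma = (0.055556, 1.083333), gamma' = (0.666667, 1.000000); Gamma_sss = 0.000000, Gamma_sst = 0.148072, Gamma_stt = -0.481234, Gamma_tss = 0.000000, Gamma_tst = -0.129896, Gamma_ttt = 0.422163
  tau = 1.000000: gamma = (0.166667, 1.250000), gamma' = (0.666667, 1.000000); Gamma_sss = 0.000000, Gamma_sst = 0.131812, Gamma_stt = -0.494294, Gamma_tss = 0.000000, Gamma_tst = -0.128855, Gamma_ttt = 0.483204
step 0: V^s = 1.5000, V^t = 0.5000
step 1: k1 = (-0.282804, 0.200320), k2 = (-0.219670, 0.149919), k3 = (-0.222638, 0.151944), k4 = (-0.154437, 0.106902); V <- V + (h/6)(k1 + 2k2 + 2k3 + k4): V^s = 1.4266, V^t = 0.5506
step 2: k1 = (-0.154590, 0.107008), k2 = (-0.088252, 0.064517), k3 = (-0.092176, 0.067386), k4 = (-0.032959, 0.026171); V <- V + (h/6)(k1 + 2k2 + 2k3 + k4): V^s = 1.3961, V^t = 0.5727
step 3: k1 = (-0.033140, 0.026314), k2 = (0.014827, -0.013007), k3 = (0.011137, -0.009770), k4 = (0.046907, -0.045854); V <- V + (h/6)(k1 + 2k2 + 2k3 + k4): V^s = 1.3997, V^t = 0.5690

Answer: V^s = 1.3997, V^t = 0.5690


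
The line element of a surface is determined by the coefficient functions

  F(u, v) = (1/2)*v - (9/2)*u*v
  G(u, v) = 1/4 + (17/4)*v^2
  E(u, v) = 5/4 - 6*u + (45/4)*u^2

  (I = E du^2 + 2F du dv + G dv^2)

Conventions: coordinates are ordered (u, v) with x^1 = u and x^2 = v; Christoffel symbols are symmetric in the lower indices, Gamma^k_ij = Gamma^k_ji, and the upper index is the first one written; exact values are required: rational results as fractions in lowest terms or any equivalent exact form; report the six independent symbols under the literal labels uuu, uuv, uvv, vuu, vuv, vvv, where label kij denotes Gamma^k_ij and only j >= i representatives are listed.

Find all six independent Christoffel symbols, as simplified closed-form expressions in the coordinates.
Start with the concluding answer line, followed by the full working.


Answer: Gamma_uuu = (441*u*v^2 + 45*u - 168*v^2 - 12)/(441*u^2*v^2 + 45*u^2 - 336*u*v^2 - 24*u + 81*v^2 + 5), Gamma_uuv = 0, Gamma_uvv = (2 - 18*u)/(441*u^2*v^2 + 45*u^2 - 336*u*v^2 - 24*u + 81*v^2 + 5), Gamma_vuu = (126*u*v - 66*v)/(441*u^2*v^2 + 45*u^2 - 336*u*v^2 - 24*u + 81*v^2 + 5), Gamma_vuv = 0, Gamma_vvv = (441*u^2*v - 336*u*v + 81*v)/(441*u^2*v^2 + 45*u^2 - 336*u*v^2 - 24*u + 81*v^2 + 5)

E = 5/4 - 6*u + (45/4)*u^2; F = (1/2)*v - (9/2)*u*v; G = 1/4 + (17/4)*v^2
Gamma^k_ij = (1/2) g^{kl} (d_i g_jl + d_j g_il - d_l g_ij), with g^inv = (1/(EG-F^2)) [[G, -F], [-F, E]]
first partials: E_u = -6 + (45/2)*u, E_v = 0, F_u = -(9/2)*v, F_v = 1/2 - (9/2)*u, G_u = 0, G_v = (17/2)*v
D = EG - F^2 = 5/16 - (3/2)*u + (81/16)*v^2 + (45/16)*u^2 - 21*u*v^2 + (441/16)*u^2*v^2
expanded: Gamma^u_uu = (G E_u - 2F F_u + F E_v)/(2D), Gamma^u_uv = (G E_v - F G_u)/(2D), Gamma^u_vv = (2G F_v - G G_u - F G_v)/(2D), Gamma^v_uu = (2E F_u - E E_v - F E_u)/(2D), Gamma^v_uv = (E G_u - F E_v)/(2D), Gamma^v_vv = (E G_v - 2F F_v + F G_u)/(2D); substitute and cancel common factors


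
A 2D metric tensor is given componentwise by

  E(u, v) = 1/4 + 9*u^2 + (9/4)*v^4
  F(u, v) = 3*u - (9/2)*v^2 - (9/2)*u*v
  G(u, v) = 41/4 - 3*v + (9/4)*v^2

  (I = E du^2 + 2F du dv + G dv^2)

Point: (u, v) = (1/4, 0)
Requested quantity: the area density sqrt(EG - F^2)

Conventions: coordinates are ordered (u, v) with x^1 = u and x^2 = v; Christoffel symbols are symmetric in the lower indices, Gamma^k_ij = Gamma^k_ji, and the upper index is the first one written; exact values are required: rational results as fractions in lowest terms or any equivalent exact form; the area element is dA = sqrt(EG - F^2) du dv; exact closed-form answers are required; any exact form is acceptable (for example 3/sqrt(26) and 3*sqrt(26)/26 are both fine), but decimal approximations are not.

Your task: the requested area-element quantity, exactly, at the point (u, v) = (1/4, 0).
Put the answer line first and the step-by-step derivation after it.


Answer: sqrt(EG - F^2) = sqrt(497)/8

E = 13/16, F = 3/4, G = 41/4; EG - F^2 = 497/64


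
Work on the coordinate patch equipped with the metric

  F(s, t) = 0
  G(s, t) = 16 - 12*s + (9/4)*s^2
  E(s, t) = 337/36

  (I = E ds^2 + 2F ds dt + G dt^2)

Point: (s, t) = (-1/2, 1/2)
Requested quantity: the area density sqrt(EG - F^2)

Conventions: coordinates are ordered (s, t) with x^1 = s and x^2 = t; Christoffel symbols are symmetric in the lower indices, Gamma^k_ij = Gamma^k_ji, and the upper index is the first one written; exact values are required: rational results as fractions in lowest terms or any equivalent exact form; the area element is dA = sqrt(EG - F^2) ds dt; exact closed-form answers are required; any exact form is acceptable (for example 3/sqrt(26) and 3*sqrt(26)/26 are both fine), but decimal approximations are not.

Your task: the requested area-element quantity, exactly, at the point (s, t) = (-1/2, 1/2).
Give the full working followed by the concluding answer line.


E = 337/36, F = 0, G = 361/16; EG - F^2 = 121657/576

Answer: sqrt(EG - F^2) = 19*sqrt(337)/24


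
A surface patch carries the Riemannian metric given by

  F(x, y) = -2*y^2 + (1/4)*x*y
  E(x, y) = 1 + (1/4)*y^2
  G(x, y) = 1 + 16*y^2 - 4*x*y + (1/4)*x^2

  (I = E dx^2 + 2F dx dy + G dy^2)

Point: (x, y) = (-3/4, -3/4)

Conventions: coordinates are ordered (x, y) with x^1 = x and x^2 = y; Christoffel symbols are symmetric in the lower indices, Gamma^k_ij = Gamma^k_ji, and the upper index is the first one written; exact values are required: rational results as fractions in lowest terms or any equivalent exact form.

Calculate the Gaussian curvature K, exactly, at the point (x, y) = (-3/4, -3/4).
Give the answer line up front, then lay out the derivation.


Answer: K = -256/66049

E = 73/64, F = -63/64, G = 505/64, EG - F^2 = 257/32 at the point
E_x = 0, E_y = -3/8, F_x = -3/16, F_y = 45/16, G_x = 21/8, G_y = -21
E_yy = 1/2, F_xy = 1/4, G_xx = 1/2
K follows from Brioschi's formula, (det M1 - det M2)/(EG - F^2)^2.
M1 = [[-E_yy/2 + F_xy - G_xx/2, E_x/2, F_x - E_y/2], [F_y - G_x/2, E, F], [G_y/2, F, G]] = [[-1/4, 0, 0], [3/2, 73/64, -63/64], [-21/2, -63/64, 505/64]]; det M1 = -257/128
M2 = [[0, E_y/2, G_x/2], [E_y/2, E, F], [G_x/2, F, G]] = [[0, -3/16, 21/16], [-3/16, 73/64, -63/64], [21/16, -63/64, 505/64]]; det M2 = -225/128
det M1 - det M2 = -1/4; K = -1/4 / (257/32)^2 = -256/66049


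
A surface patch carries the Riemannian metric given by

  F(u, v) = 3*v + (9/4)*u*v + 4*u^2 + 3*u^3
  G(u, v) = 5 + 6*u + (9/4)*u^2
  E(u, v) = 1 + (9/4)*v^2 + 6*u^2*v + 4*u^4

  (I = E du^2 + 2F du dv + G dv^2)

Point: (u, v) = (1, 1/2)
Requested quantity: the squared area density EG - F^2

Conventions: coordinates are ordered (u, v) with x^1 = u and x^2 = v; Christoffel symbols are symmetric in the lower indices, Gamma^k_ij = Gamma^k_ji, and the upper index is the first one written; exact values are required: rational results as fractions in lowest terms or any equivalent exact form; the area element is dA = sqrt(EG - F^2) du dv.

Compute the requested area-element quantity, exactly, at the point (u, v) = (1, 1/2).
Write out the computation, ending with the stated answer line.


E = 137/16, F = 77/8, G = 53/4; EG - F^2 = 333/16

Answer: EG - F^2 = 333/16
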